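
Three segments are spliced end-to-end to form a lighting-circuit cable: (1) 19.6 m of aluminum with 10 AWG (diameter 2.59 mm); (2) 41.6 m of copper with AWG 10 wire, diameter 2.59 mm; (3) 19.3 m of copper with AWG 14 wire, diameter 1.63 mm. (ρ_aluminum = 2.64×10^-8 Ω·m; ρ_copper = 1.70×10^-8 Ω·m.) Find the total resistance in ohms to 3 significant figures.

0.390 Ω

Seg 1: A = π(2.59/2 mm)² = π(1.2950e-03 m)² = 5.269e-06 m²
R_1 = (2.64×10^-8)(19.6)/(5.269e-06) = 0.09821 Ω
Seg 2: A = π(2.59/2 mm)² = π(1.2950e-03 m)² = 5.269e-06 m²
R_2 = (1.70×10^-8)(41.6)/(5.269e-06) = 0.1342 Ω
Seg 3: A = π(1.63/2 mm)² = π(8.1500e-04 m)² = 2.087e-06 m²
R_3 = (1.70×10^-8)(19.3)/(2.087e-06) = 0.1572 Ω
R_total = R_1 + R_2 + R_3 = 0.390 Ω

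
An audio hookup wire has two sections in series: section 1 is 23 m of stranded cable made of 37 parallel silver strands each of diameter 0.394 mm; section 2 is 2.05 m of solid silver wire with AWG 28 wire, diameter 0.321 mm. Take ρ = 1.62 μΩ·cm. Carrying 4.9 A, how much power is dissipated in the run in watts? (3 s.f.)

ρ = 1.62 μΩ·cm = 1.62×10^-8 Ω·m
Section 1: A_strand = π(1.9700e-04)² = 1.219e-07 m²; R₁ = ρL/(N·A_s) = (1.62×10^-8)(23)/(37×1.219e-07) = 0.0826 Ω
Section 2: A = π(0.321/2 mm)² = π(1.6050e-04 m)² = 8.093e-08 m²
R₂ = (1.62×10^-8)(2.05)/(8.093e-08) = 0.4104 Ω
R = R₁ + R₂ = 0.493 Ω
P = I²R = (4.9)² × 0.493 = 11.8 W

11.8 W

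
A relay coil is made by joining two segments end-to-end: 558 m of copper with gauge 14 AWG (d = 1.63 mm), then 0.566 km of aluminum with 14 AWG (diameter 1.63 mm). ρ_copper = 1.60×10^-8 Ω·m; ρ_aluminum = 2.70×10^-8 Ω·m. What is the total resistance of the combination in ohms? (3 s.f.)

Segment 1: A = π(1.63/2 mm)² = π(8.1500e-04 m)² = 2.087e-06 m²
R₁ = ρL/A = (1.60×10^-8)(558)/(2.087e-06) = 4.278 Ω
Segment 2: A = π(1.63/2 mm)² = π(8.1500e-04 m)² = 2.087e-06 m²
R₂ = (2.70×10^-8)(566)/(2.087e-06) = 7.323 Ω
R = R₁ + R₂ = 11.6 Ω

11.6 Ω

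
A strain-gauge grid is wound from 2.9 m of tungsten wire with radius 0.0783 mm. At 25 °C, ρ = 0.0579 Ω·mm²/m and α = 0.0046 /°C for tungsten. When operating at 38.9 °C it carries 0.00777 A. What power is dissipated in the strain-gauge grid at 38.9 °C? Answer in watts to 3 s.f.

5.60×10^-4 W

ρ = 0.0579 Ω·mm²/m = 5.79×10^-8 Ω·m
A = πr² = π(7.8300e-05 m)² = 1.926e-08 m²
R₍25₎ = ρL/A = (5.79×10^-8)(2.9)/(1.926e-08) = 8.718 Ω
R₍38.9₎ = R₍25₎(1 + αΔT) = 8.718 × (1 + 0.0046×13.9) = 9.275 Ω
P = I²R = (0.00777)² × 9.275 = 5.60×10^-4 W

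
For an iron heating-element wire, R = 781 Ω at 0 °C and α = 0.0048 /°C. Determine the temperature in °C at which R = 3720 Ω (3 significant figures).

R = R₀(1 + α(T − T₀)) ⇒ T = T₀ + (R/R₀ − 1)/α
T = 0 + (3720/781 − 1)/0.0048 = 0 + (3.763)/0.0048 = 784 °C

784 °C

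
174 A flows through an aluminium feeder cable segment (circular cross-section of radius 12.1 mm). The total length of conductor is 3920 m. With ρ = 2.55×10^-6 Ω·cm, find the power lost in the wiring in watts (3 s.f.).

6580 W

ρ = 2.55×10^-6 Ω·cm = 2.55×10^-8 Ω·m
A = πr² = π(1.2100e-02 m)² = 4.600e-04 m²
R = ρL/A = (2.55×10^-8)(3920)/(4.600e-04) = 0.2173 Ω
P = I²R = (174)² × 0.2173 = 6580 W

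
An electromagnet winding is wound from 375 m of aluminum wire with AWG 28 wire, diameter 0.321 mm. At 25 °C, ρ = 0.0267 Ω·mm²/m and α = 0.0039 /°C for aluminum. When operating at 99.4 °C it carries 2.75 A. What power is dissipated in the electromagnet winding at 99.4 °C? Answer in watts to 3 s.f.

1210 W

ρ = 0.0267 Ω·mm²/m = 2.67×10^-8 Ω·m
A = π(0.321/2 mm)² = π(1.6050e-04 m)² = 8.093e-08 m²
R₍25₎ = ρL/A = (2.67×10^-8)(375)/(8.093e-08) = 123.7 Ω
R₍99.4₎ = R₍25₎(1 + αΔT) = 123.7 × (1 + 0.0039×74.4) = 159.6 Ω
P = I²R = (2.75)² × 159.6 = 1210 W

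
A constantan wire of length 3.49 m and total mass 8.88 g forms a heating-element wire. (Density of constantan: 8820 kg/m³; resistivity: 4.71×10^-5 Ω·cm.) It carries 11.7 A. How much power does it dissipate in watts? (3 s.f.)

780 W

ρ = 4.71×10^-5 Ω·cm = 4.71×10^-7 Ω·m
A = m/(density·L) = 0.00888/(8820×3.49) = 2.8848e-07 m²
R = ρL/A = (4.71×10^-7)(3.49)/(2.8848e-07) = 5.698 Ω
P = I²R = (11.7)² × 5.698 = 780 W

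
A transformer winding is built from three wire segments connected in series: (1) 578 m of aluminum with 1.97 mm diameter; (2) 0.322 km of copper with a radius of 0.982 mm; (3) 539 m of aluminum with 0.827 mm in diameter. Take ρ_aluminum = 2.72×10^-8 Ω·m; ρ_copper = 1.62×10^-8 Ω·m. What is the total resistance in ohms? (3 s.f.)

Seg 1: A = π(d/2)² = π(9.8500e-04 m)² = 3.048e-06 m²
R_1 = (2.72×10^-8)(578)/(3.048e-06) = 5.158 Ω
Seg 2: A = πr² = π(9.8200e-04 m)² = 3.030e-06 m²
R_2 = (1.62×10^-8)(322)/(3.030e-06) = 1.722 Ω
Seg 3: A = π(d/2)² = π(4.1350e-04 m)² = 5.372e-07 m²
R_3 = (2.72×10^-8)(539)/(5.372e-07) = 27.29 Ω
R_total = R_1 + R_2 + R_3 = 34.2 Ω

34.2 Ω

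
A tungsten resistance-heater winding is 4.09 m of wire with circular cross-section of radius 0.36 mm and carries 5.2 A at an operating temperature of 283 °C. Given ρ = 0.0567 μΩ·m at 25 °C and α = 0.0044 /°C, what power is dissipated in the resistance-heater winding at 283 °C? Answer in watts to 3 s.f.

ρ = 0.0567 μΩ·m = 5.67×10^-8 Ω·m
A = πr² = π(3.6000e-04 m)² = 4.072e-07 m²
R₍25₎ = ρL/A = (5.67×10^-8)(4.09)/(4.072e-07) = 0.5696 Ω
R₍283₎ = R₍25₎(1 + αΔT) = 0.5696 × (1 + 0.0044×258) = 1.216 Ω
P = I²R = (5.2)² × 1.216 = 32.9 W

32.9 W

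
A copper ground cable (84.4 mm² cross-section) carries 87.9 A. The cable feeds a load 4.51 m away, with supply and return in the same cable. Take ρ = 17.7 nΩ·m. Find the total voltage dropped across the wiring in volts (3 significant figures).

ρ = 17.7 nΩ·m = 1.77×10^-8 Ω·m
A = 84.4 mm² = 8.440e-05 m²
Total conductor length (both ways) L = 2 × 4.51 = 9.02 m
R = ρL/A = (1.77×10^-8)(9.02)/(8.440e-05) = 0.001892 Ω
V = IR = 87.9 × 0.001892 = 0.166 V

0.166 V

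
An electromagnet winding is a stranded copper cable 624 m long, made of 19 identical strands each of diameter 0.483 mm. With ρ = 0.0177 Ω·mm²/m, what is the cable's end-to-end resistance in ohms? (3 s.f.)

ρ = 0.0177 Ω·mm²/m = 1.77×10^-8 Ω·m
A_strand = π(2.4150e-04 m)² = 1.832e-07 m²
R_strand = ρL/A = (1.77×10^-8)(624)/(1.832e-07) = 60.28 Ω
R_total = R_strand/N = 60.28/19 = 3.17 Ω

3.17 Ω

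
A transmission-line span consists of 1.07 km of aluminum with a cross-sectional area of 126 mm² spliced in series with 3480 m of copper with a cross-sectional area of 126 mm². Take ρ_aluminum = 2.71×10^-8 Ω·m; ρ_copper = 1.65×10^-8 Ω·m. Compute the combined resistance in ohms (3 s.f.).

Segment 1: A = 126 mm² = 1.260e-04 m²
R₁ = ρL/A = (2.71×10^-8)(1070)/(1.260e-04) = 0.2301 Ω
R₂ = (1.65×10^-8)(3480)/(1.260e-04) = 0.4557 Ω
R = R₁ + R₂ = 0.686 Ω

0.686 Ω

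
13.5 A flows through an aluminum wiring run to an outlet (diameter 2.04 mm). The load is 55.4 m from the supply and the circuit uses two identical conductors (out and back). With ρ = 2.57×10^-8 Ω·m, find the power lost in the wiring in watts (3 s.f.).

159 W

A = π(d/2)² = π(1.0200e-03 m)² = 3.269e-06 m²
Total conductor length (both ways) L = 2 × 55.4 = 110.8 m
R = ρL/A = (2.57×10^-8)(110.8)/(3.269e-06) = 0.8712 Ω
P = I²R = (13.5)² × 0.8712 = 159 W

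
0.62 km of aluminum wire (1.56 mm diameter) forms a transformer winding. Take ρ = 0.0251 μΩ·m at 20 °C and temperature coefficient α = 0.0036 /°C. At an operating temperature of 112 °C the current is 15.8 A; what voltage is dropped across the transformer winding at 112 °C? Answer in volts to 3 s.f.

171 V

ρ = 0.0251 μΩ·m = 2.51×10^-8 Ω·m
A = π(d/2)² = π(7.8000e-04 m)² = 1.911e-06 m²
R₍20₎ = ρL/A = (2.51×10^-8)(620)/(1.911e-06) = 8.142 Ω
R₍112₎ = R₍20₎(1 + αΔT) = 8.142 × (1 + 0.0036×92) = 10.84 Ω
V = IR = 15.8 × 10.84 = 171 V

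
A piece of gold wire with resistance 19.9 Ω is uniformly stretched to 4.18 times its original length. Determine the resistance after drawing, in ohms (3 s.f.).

Volume constant ⇒ A' = A/k with k = 4.18. R' = ρ(kL)/(A/k) = k²R.
R' = 17.47 × 19.9 = 348 Ω

348 Ω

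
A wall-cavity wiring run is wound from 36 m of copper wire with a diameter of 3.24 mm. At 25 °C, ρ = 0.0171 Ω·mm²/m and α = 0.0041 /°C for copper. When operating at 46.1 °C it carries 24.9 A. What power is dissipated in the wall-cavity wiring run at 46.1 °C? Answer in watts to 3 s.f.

50.3 W

ρ = 0.0171 Ω·mm²/m = 1.71×10^-8 Ω·m
A = π(d/2)² = π(1.6200e-03 m)² = 8.245e-06 m²
R₍25₎ = ρL/A = (1.71×10^-8)(36)/(8.245e-06) = 0.07467 Ω
R₍46.1₎ = R₍25₎(1 + αΔT) = 0.07467 × (1 + 0.0041×21.1) = 0.08112 Ω
P = I²R = (24.9)² × 0.08112 = 50.3 W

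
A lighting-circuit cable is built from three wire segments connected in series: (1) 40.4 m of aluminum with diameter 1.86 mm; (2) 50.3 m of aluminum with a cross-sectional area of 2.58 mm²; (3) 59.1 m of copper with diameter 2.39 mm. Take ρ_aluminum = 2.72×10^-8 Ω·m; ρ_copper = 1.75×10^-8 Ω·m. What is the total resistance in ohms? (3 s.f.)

Seg 1: A = π(d/2)² = π(9.3000e-04 m)² = 2.717e-06 m²
R_1 = (2.72×10^-8)(40.4)/(2.717e-06) = 0.4044 Ω
Seg 2: A = 2.58 mm² = 2.580e-06 m²
R_2 = (2.72×10^-8)(50.3)/(2.580e-06) = 0.5303 Ω
Seg 3: A = π(d/2)² = π(1.1950e-03 m)² = 4.486e-06 m²
R_3 = (1.75×10^-8)(59.1)/(4.486e-06) = 0.2305 Ω
R_total = R_1 + R_2 + R_3 = 1.17 Ω

1.17 Ω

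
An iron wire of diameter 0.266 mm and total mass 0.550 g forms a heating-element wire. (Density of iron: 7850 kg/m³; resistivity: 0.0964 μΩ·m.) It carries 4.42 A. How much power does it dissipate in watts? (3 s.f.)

ρ = 0.0964 μΩ·m = 9.64×10^-8 Ω·m
A = π(d/2)² = π(1.3300e-04 m)² = 5.5572e-08 m²
L = m/(density·A) = 5.500×10^-4/(7850×5.5572e-08) = 1.261 m
R = ρL/A = (9.64×10^-8)(1.261)/(5.5572e-08) = 2.187 Ω
P = I²R = (4.42)² × 2.187 = 42.7 W

42.7 W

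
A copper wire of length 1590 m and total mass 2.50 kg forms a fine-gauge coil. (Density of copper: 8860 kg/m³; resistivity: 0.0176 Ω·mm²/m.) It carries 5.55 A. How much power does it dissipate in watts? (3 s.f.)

4860 W

ρ = 0.0176 Ω·mm²/m = 1.76×10^-8 Ω·m
A = m/(density·L) = 2.5/(8860×1590) = 1.7746e-07 m²
R = ρL/A = (1.76×10^-8)(1590)/(1.7746e-07) = 157.7 Ω
P = I²R = (5.55)² × 157.7 = 4860 W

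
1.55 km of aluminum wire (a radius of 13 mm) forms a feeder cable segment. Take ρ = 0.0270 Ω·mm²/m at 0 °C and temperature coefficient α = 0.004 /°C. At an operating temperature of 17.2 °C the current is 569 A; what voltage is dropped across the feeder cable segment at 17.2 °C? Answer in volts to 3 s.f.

ρ = 0.0270 Ω·mm²/m = 2.70×10^-8 Ω·m
A = πr² = π(1.3000e-02 m)² = 5.309e-04 m²
R₍0₎ = ρL/A = (2.70×10^-8)(1550)/(5.309e-04) = 0.07882 Ω
R₍17.2₎ = R₍0₎(1 + αΔT) = 0.07882 × (1 + 0.004×17.2) = 0.08425 Ω
V = IR = 569 × 0.08425 = 47.9 V

47.9 V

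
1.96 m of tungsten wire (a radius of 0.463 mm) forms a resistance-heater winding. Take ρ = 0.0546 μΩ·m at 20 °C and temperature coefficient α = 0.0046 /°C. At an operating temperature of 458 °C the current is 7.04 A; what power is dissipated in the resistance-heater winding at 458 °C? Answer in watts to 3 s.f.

ρ = 0.0546 μΩ·m = 5.46×10^-8 Ω·m
A = πr² = π(4.6300e-04 m)² = 6.735e-07 m²
R₍20₎ = ρL/A = (5.46×10^-8)(1.96)/(6.735e-07) = 0.1589 Ω
R₍458₎ = R₍20₎(1 + αΔT) = 0.1589 × (1 + 0.0046×438) = 0.4791 Ω
P = I²R = (7.04)² × 0.4791 = 23.7 W

23.7 W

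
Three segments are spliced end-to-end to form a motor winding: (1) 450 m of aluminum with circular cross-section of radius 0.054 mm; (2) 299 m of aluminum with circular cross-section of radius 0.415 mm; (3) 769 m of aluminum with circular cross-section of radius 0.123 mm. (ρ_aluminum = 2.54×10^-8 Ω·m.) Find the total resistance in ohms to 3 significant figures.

Seg 1: A = πr² = π(5.4000e-05 m)² = 9.161e-09 m²
R_1 = (2.54×10^-8)(450)/(9.161e-09) = 1248 Ω
Seg 2: A = πr² = π(4.1500e-04 m)² = 5.411e-07 m²
R_2 = (2.54×10^-8)(299)/(5.411e-07) = 14.04 Ω
Seg 3: A = πr² = π(1.2300e-04 m)² = 4.753e-08 m²
R_3 = (2.54×10^-8)(769)/(4.753e-08) = 411 Ω
R_total = R_1 + R_2 + R_3 = 1670 Ω

1670 Ω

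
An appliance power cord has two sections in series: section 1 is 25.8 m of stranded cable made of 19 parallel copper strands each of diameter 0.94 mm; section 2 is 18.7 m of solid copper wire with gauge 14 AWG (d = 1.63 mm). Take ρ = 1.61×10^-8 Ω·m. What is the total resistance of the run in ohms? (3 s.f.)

Section 1: A_strand = π(4.7000e-04)² = 6.940e-07 m²; R₁ = ρL/(N·A_s) = (1.61×10^-8)(25.8)/(19×6.940e-07) = 0.0315 Ω
Section 2: A = π(1.63/2 mm)² = π(8.1500e-04 m)² = 2.087e-06 m²
R₂ = (1.61×10^-8)(18.7)/(2.087e-06) = 0.1443 Ω
R = R₁ + R₂ = 0.176 Ω

0.176 Ω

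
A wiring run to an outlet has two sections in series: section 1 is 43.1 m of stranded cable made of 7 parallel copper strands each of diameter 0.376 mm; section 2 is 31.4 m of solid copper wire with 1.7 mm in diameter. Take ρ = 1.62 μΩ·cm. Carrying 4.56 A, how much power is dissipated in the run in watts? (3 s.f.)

23.3 W

ρ = 1.62 μΩ·cm = 1.62×10^-8 Ω·m
Section 1: A_strand = π(1.8800e-04)² = 1.110e-07 m²; R₁ = ρL/(N·A_s) = (1.62×10^-8)(43.1)/(7×1.110e-07) = 0.8983 Ω
Section 2: A = π(d/2)² = π(8.5000e-04 m)² = 2.270e-06 m²
R₂ = (1.62×10^-8)(31.4)/(2.270e-06) = 0.2241 Ω
R = R₁ + R₂ = 1.122 Ω
P = I²R = (4.56)² × 1.122 = 23.3 W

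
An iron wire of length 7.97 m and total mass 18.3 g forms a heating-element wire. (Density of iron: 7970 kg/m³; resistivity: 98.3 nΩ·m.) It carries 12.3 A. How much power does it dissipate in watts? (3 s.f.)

ρ = 98.3 nΩ·m = 9.83×10^-8 Ω·m
A = m/(density·L) = 0.0183/(7970×7.97) = 2.8809e-07 m²
R = ρL/A = (9.83×10^-8)(7.97)/(2.8809e-07) = 2.719 Ω
P = I²R = (12.3)² × 2.719 = 411 W

411 W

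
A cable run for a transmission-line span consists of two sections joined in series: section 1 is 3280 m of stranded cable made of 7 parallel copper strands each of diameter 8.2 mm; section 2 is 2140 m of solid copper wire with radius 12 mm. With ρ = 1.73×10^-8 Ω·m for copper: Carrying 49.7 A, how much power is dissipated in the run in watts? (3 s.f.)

Section 1: A_strand = π(4.1000e-03)² = 5.281e-05 m²; R₁ = ρL/(N·A_s) = (1.73×10^-8)(3280)/(7×5.281e-05) = 0.1535 Ω
Section 2: A = πr² = π(1.2000e-02 m)² = 4.524e-04 m²
R₂ = (1.73×10^-8)(2140)/(4.524e-04) = 0.08184 Ω
R = R₁ + R₂ = 0.2353 Ω
P = I²R = (49.7)² × 0.2353 = 581 W

581 W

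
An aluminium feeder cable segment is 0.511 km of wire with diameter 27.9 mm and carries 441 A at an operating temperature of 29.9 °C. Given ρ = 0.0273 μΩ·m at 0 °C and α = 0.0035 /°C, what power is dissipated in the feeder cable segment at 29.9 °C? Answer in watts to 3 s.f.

4900 W

ρ = 0.0273 μΩ·m = 2.73×10^-8 Ω·m
A = π(d/2)² = π(1.3950e-02 m)² = 6.114e-04 m²
R₍0₎ = ρL/A = (2.73×10^-8)(511)/(6.114e-04) = 0.02282 Ω
R₍29.9₎ = R₍0₎(1 + αΔT) = 0.02282 × (1 + 0.0035×29.9) = 0.02521 Ω
P = I²R = (441)² × 0.02521 = 4900 W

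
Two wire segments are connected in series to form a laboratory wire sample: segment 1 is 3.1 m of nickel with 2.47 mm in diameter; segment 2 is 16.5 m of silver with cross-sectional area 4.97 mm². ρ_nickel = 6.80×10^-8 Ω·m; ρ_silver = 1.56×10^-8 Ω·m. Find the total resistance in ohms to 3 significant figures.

0.0958 Ω

Segment 1: A = π(d/2)² = π(1.2350e-03 m)² = 4.792e-06 m²
R₁ = ρL/A = (6.80×10^-8)(3.1)/(4.792e-06) = 0.04399 Ω
Segment 2: A = 4.97 mm² = 4.970e-06 m²
R₂ = (1.56×10^-8)(16.5)/(4.970e-06) = 0.05179 Ω
R = R₁ + R₂ = 0.0958 Ω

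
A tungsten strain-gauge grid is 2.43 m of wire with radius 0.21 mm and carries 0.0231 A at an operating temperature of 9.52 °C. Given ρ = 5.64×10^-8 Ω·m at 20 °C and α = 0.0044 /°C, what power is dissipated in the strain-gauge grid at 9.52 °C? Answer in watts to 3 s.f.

5.04×10^-4 W

A = πr² = π(2.1000e-04 m)² = 1.385e-07 m²
R₍20₎ = ρL/A = (5.64×10^-8)(2.43)/(1.385e-07) = 0.9892 Ω
R₍9.52₎ = R₍20₎(1 + αΔT) = 0.9892 × (1 + 0.0044×-10.5) = 0.9436 Ω
P = I²R = (0.0231)² × 0.9436 = 5.04×10^-4 W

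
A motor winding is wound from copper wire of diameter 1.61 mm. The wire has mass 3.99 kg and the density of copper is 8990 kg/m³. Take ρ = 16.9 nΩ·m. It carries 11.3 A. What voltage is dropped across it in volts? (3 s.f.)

20.5 V

ρ = 16.9 nΩ·m = 1.69×10^-8 Ω·m
A = π(d/2)² = π(8.0500e-04 m)² = 2.0358e-06 m²
L = m/(density·A) = 3.99/(8990×2.0358e-06) = 218 m
R = ρL/A = (1.69×10^-8)(218)/(2.0358e-06) = 1.81 Ω
V = IR = 11.3 × 1.81 = 20.5 V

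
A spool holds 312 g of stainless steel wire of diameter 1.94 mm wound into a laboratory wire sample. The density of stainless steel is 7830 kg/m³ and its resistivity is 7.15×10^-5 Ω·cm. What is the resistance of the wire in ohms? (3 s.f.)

3.26 Ω

ρ = 7.15×10^-5 Ω·cm = 7.15×10^-7 Ω·m
A = π(d/2)² = π(9.7000e-04 m)² = 2.9559e-06 m²
L = m/(density·A) = 0.312/(7830×2.9559e-06) = 13.48 m
R = ρL/A = (7.15×10^-7)(13.48)/(2.9559e-06) = 3.26 Ω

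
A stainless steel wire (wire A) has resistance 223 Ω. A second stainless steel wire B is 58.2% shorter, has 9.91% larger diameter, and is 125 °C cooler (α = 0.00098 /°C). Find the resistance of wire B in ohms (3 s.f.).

R ∝ ρL/d² with ρ ∝ (1+αΔT), so R_B/R_A = (1 − 58.2/100) × (1 + 9.91/100)⁻² × (1 − 0.00098×125)
= 0.418 × 0.8278 × 0.8775 = 0.3036
R_B = 0.3036 × 223 = 67.7 Ω

67.7 Ω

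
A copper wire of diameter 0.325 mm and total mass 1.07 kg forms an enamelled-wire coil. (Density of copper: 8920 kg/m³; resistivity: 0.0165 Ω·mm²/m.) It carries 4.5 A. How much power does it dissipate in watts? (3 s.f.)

ρ = 0.0165 Ω·mm²/m = 1.65×10^-8 Ω·m
A = π(d/2)² = π(1.6250e-04 m)² = 8.2958e-08 m²
L = m/(density·A) = 1.07/(8920×8.2958e-08) = 1446 m
R = ρL/A = (1.65×10^-8)(1446)/(8.2958e-08) = 287.6 Ω
P = I²R = (4.5)² × 287.6 = 5820 W

5820 W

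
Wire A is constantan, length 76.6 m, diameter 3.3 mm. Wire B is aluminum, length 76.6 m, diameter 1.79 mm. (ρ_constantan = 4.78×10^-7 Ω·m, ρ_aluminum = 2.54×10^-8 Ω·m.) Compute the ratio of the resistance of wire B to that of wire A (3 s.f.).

0.181

R ∝ ρL/d², so R_B/R_A = (ρ_B/ρ_A) × (d_A/d_B)²
= (2.54×10^-8/4.78×10^-7) × (3.3/1.79)² = 0.181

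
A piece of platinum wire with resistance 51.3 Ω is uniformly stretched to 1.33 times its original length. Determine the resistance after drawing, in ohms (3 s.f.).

Volume constant ⇒ A' = A/k with k = 1.33. R' = ρ(kL)/(A/k) = k²R.
R' = 1.769 × 51.3 = 90.7 Ω

90.7 Ω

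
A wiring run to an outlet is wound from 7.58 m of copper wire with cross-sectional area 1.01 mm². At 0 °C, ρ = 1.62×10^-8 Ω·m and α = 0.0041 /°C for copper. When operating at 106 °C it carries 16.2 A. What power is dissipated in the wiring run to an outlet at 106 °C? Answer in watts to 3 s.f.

45.8 W

A = 1.01 mm² = 1.010e-06 m²
R₍0₎ = ρL/A = (1.62×10^-8)(7.58)/(1.010e-06) = 0.1216 Ω
R₍106₎ = R₍0₎(1 + αΔT) = 0.1216 × (1 + 0.0041×106) = 0.1744 Ω
P = I²R = (16.2)² × 0.1744 = 45.8 W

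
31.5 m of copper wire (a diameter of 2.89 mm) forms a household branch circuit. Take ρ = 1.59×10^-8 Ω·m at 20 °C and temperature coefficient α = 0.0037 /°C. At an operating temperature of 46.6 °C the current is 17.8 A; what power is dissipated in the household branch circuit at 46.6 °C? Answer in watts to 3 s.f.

26.6 W

A = π(d/2)² = π(1.4450e-03 m)² = 6.560e-06 m²
R₍20₎ = ρL/A = (1.59×10^-8)(31.5)/(6.560e-06) = 0.07635 Ω
R₍46.6₎ = R₍20₎(1 + αΔT) = 0.07635 × (1 + 0.0037×26.6) = 0.08387 Ω
P = I²R = (17.8)² × 0.08387 = 26.6 W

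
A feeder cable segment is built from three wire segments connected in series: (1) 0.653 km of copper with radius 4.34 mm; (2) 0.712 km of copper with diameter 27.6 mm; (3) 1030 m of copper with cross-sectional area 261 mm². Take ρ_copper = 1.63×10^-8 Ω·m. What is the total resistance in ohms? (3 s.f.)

Seg 1: A = πr² = π(4.3400e-03 m)² = 5.917e-05 m²
R_1 = (1.63×10^-8)(653)/(5.917e-05) = 0.1799 Ω
Seg 2: A = π(d/2)² = π(1.3800e-02 m)² = 5.983e-04 m²
R_2 = (1.63×10^-8)(712)/(5.983e-04) = 0.0194 Ω
Seg 3: A = 261 mm² = 2.610e-04 m²
R_3 = (1.63×10^-8)(1030)/(2.610e-04) = 0.06433 Ω
R_total = R_1 + R_2 + R_3 = 0.264 Ω

0.264 Ω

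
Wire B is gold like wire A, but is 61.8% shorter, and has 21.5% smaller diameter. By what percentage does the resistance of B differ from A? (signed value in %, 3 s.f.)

R ∝ L/d², so R_B/R_A = (1 − 61.8/100) × (1 − 21.5/100)⁻²
= 0.382 × 1.623 = 0.6199
(R_B − R_A)/R_A = 0.6199 − 1 = -38.0%

-38.0%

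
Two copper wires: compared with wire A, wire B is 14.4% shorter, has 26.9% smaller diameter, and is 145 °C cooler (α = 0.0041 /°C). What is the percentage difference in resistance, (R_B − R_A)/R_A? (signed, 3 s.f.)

-35.0%

R ∝ ρL/d² with ρ ∝ (1+αΔT), so R_B/R_A = (1 − 14.4/100) × (1 − 26.9/100)⁻² × (1 − 0.0041×145)
= 0.856 × 1.871 × 0.4055 = 0.6496
(R_B − R_A)/R_A = 0.6496 − 1 = -35.0%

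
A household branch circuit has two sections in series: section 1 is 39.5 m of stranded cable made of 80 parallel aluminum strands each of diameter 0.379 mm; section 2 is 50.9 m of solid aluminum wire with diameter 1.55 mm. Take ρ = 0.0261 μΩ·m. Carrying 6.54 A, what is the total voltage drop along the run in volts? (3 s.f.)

ρ = 0.0261 μΩ·m = 2.61×10^-8 Ω·m
Section 1: A_strand = π(1.8950e-04)² = 1.128e-07 m²; R₁ = ρL/(N·A_s) = (2.61×10^-8)(39.5)/(80×1.128e-07) = 0.1142 Ω
Section 2: A = π(d/2)² = π(7.7500e-04 m)² = 1.887e-06 m²
R₂ = (2.61×10^-8)(50.9)/(1.887e-06) = 0.7041 Ω
R = R₁ + R₂ = 0.8183 Ω
V = IR = 6.54 × 0.8183 = 5.35 V

5.35 V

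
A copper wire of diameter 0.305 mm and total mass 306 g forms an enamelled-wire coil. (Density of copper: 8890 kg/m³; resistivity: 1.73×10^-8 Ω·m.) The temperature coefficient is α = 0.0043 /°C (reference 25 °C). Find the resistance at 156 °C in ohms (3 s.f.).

174 Ω

A = π(d/2)² = π(1.5250e-04 m)² = 7.3062e-08 m²
L = m/(density·A) = 0.306/(8890×7.3062e-08) = 471.1 m
R = ρL/A = (1.73×10^-8)(471.1)/(7.3062e-08) = 111.6 Ω
R(156 °C) = 111.6 × (1 + 0.0043×131) = 174 Ω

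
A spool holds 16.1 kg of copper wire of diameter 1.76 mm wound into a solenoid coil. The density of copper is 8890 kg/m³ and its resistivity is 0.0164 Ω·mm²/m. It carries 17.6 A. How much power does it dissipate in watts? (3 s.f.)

ρ = 0.0164 Ω·mm²/m = 1.64×10^-8 Ω·m
A = π(d/2)² = π(8.8000e-04 m)² = 2.4328e-06 m²
L = m/(density·A) = 16.1/(8890×2.4328e-06) = 744.4 m
R = ρL/A = (1.64×10^-8)(744.4)/(2.4328e-06) = 5.018 Ω
P = I²R = (17.6)² × 5.018 = 1550 W

1550 W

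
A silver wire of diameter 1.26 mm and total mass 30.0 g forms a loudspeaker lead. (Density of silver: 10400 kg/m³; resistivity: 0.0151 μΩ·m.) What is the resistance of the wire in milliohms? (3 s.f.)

ρ = 0.0151 μΩ·m = 1.51×10^-8 Ω·m
A = π(d/2)² = π(6.3000e-04 m)² = 1.2469e-06 m²
L = m/(density·A) = 0.03/(10400×1.2469e-06) = 2.313 m
R = ρL/A = (1.51×10^-8)(2.313)/(1.2469e-06) = 28.0 mΩ

28.0 mΩ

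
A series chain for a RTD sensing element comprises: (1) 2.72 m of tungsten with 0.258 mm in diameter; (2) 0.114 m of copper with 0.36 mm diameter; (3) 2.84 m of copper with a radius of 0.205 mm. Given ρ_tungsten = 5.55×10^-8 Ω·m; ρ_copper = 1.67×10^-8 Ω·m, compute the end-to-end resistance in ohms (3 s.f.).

Seg 1: A = π(d/2)² = π(1.2900e-04 m)² = 5.228e-08 m²
R_1 = (5.55×10^-8)(2.72)/(5.228e-08) = 2.888 Ω
Seg 2: A = π(d/2)² = π(1.8000e-04 m)² = 1.018e-07 m²
R_2 = (1.67×10^-8)(0.114)/(1.018e-07) = 0.0187 Ω
Seg 3: A = πr² = π(2.0500e-04 m)² = 1.320e-07 m²
R_3 = (1.67×10^-8)(2.84)/(1.320e-07) = 0.3592 Ω
R_total = R_1 + R_2 + R_3 = 3.27 Ω

3.27 Ω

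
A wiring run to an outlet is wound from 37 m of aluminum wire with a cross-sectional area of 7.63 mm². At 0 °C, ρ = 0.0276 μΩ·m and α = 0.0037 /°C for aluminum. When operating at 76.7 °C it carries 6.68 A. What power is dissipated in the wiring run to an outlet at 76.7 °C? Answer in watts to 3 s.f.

7.67 W

ρ = 0.0276 μΩ·m = 2.76×10^-8 Ω·m
A = 7.63 mm² = 7.630e-06 m²
R₍0₎ = ρL/A = (2.76×10^-8)(37)/(7.630e-06) = 0.1338 Ω
R₍76.7₎ = R₍0₎(1 + αΔT) = 0.1338 × (1 + 0.0037×76.7) = 0.1718 Ω
P = I²R = (6.68)² × 0.1718 = 7.67 W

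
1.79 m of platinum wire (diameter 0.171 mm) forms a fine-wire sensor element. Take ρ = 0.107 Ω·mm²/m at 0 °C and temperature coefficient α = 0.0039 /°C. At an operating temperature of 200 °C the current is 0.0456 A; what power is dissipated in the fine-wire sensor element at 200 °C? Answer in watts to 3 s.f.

0.0309 W

ρ = 0.107 Ω·mm²/m = 1.07×10^-7 Ω·m
A = π(d/2)² = π(8.5500e-05 m)² = 2.297e-08 m²
R₍0₎ = ρL/A = (1.07×10^-7)(1.79)/(2.297e-08) = 8.34 Ω
R₍200₎ = R₍0₎(1 + αΔT) = 8.34 × (1 + 0.0039×200) = 14.84 Ω
P = I²R = (0.0456)² × 14.84 = 0.0309 W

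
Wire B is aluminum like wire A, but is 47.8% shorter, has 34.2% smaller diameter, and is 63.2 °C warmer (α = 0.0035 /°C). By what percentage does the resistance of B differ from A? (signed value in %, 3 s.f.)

47.2%

R ∝ ρL/d² with ρ ∝ (1+αΔT), so R_B/R_A = (1 − 47.8/100) × (1 − 34.2/100)⁻² × (1 + 0.0035×63.2)
= 0.522 × 2.31 × 1.221 = 1.472
(R_B − R_A)/R_A = 1.472 − 1 = 47.2%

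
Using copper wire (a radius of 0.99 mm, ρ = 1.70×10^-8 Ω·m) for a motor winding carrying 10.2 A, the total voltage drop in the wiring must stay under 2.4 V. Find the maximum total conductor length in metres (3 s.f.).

42.6 m

A = πr² = π(9.9000e-04 m)² = 3.079e-06 m²
L_max = V_max·A/(1·ρI) = (2.4)(3.079e-06)/(1.70×10^-8×10.2) = 42.6 m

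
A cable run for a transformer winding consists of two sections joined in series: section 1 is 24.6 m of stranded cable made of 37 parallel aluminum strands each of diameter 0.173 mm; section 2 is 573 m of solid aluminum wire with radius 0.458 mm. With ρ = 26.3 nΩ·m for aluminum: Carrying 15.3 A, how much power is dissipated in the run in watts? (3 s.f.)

ρ = 26.3 nΩ·m = 2.63×10^-8 Ω·m
Section 1: A_strand = π(8.6500e-05)² = 2.351e-08 m²; R₁ = ρL/(N·A_s) = (2.63×10^-8)(24.6)/(37×2.351e-08) = 0.7439 Ω
Section 2: A = πr² = π(4.5800e-04 m)² = 6.590e-07 m²
R₂ = (2.63×10^-8)(573)/(6.590e-07) = 22.87 Ω
R = R₁ + R₂ = 23.61 Ω
P = I²R = (15.3)² × 23.61 = 5530 W

5530 W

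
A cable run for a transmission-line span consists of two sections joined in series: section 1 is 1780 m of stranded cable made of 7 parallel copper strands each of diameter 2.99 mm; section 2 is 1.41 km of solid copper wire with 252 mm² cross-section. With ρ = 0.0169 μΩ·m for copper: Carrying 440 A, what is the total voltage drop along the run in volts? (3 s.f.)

ρ = 0.0169 μΩ·m = 1.69×10^-8 Ω·m
Section 1: A_strand = π(1.4950e-03)² = 7.022e-06 m²; R₁ = ρL/(N·A_s) = (1.69×10^-8)(1780)/(7×7.022e-06) = 0.612 Ω
Section 2: A = 252 mm² = 2.520e-04 m²
R₂ = (1.69×10^-8)(1410)/(2.520e-04) = 0.09456 Ω
R = R₁ + R₂ = 0.7066 Ω
V = IR = 440 × 0.7066 = 311 V

311 V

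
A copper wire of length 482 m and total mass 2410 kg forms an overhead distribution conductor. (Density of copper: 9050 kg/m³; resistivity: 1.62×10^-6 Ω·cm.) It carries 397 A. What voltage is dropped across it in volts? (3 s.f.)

ρ = 1.62×10^-6 Ω·cm = 1.62×10^-8 Ω·m
A = m/(density·L) = 2410/(9050×482) = 5.5249e-04 m²
R = ρL/A = (1.62×10^-8)(482)/(5.5249e-04) = 0.01413 Ω
V = IR = 397 × 0.01413 = 5.61 V

5.61 V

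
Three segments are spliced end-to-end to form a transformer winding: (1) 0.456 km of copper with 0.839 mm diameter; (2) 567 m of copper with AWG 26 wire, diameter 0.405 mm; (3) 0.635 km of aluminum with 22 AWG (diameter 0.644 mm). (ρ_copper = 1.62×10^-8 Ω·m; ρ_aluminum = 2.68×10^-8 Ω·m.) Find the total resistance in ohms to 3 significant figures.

137 Ω

Seg 1: A = π(d/2)² = π(4.1950e-04 m)² = 5.529e-07 m²
R_1 = (1.62×10^-8)(456)/(5.529e-07) = 13.36 Ω
Seg 2: A = π(0.405/2 mm)² = π(2.0250e-04 m)² = 1.288e-07 m²
R_2 = (1.62×10^-8)(567)/(1.288e-07) = 71.3 Ω
Seg 3: A = π(0.644/2 mm)² = π(3.2200e-04 m)² = 3.257e-07 m²
R_3 = (2.68×10^-8)(635)/(3.257e-07) = 52.25 Ω
R_total = R_1 + R_2 + R_3 = 137 Ω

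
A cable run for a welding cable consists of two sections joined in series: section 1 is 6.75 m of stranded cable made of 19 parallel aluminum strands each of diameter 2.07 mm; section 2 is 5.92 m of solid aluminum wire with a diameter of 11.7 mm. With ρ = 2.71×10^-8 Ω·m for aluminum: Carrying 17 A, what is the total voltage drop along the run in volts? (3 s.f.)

0.0740 V

Section 1: A_strand = π(1.0350e-03)² = 3.365e-06 m²; R₁ = ρL/(N·A_s) = (2.71×10^-8)(6.75)/(19×3.365e-06) = 0.002861 Ω
Section 2: A = π(d/2)² = π(5.8500e-03 m)² = 1.075e-04 m²
R₂ = (2.71×10^-8)(5.92)/(1.075e-04) = 0.001492 Ω
R = R₁ + R₂ = 0.004353 Ω
V = IR = 17 × 0.004353 = 0.0740 V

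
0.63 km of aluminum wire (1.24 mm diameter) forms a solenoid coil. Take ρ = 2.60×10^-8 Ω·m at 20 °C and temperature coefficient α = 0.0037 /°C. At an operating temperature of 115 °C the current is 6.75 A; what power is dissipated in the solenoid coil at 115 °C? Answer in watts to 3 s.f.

A = π(d/2)² = π(6.2000e-04 m)² = 1.208e-06 m²
R₍20₎ = ρL/A = (2.60×10^-8)(630)/(1.208e-06) = 13.56 Ω
R₍115₎ = R₍20₎(1 + αΔT) = 13.56 × (1 + 0.0037×95) = 18.33 Ω
P = I²R = (6.75)² × 18.33 = 835 W

835 W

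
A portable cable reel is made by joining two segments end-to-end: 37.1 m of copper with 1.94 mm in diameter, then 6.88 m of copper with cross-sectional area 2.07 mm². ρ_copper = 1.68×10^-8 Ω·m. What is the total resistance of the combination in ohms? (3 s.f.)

0.267 Ω

Segment 1: A = π(d/2)² = π(9.7000e-04 m)² = 2.956e-06 m²
R₁ = ρL/A = (1.68×10^-8)(37.1)/(2.956e-06) = 0.2109 Ω
Segment 2: A = 2.07 mm² = 2.070e-06 m²
R₂ = (1.68×10^-8)(6.88)/(2.070e-06) = 0.05584 Ω
R = R₁ + R₂ = 0.267 Ω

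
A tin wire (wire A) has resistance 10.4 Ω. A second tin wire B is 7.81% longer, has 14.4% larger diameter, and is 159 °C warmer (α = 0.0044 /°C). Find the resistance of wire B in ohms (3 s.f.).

R ∝ ρL/d² with ρ ∝ (1+αΔT), so R_B/R_A = (1 + 7.81/100) × (1 + 14.4/100)⁻² × (1 + 0.0044×159)
= 1.078 × 0.7641 × 1.7 = 1.4
R_B = 1.4 × 10.4 = 14.6 Ω

14.6 Ω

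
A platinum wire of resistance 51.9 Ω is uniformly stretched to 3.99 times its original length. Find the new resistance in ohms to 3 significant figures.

Volume constant ⇒ A' = A/k with k = 3.99. R' = ρ(kL)/(A/k) = k²R.
R' = 15.92 × 51.9 = 826 Ω

826 Ω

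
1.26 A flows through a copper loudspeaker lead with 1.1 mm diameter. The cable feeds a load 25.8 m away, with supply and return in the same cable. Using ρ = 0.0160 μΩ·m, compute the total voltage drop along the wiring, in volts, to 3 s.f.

ρ = 0.0160 μΩ·m = 1.60×10^-8 Ω·m
A = π(d/2)² = π(5.5000e-04 m)² = 9.503e-07 m²
Total conductor length (both ways) L = 2 × 25.8 = 51.6 m
R = ρL/A = (1.60×10^-8)(51.6)/(9.503e-07) = 0.8687 Ω
V = IR = 1.26 × 0.8687 = 1.09 V

1.09 V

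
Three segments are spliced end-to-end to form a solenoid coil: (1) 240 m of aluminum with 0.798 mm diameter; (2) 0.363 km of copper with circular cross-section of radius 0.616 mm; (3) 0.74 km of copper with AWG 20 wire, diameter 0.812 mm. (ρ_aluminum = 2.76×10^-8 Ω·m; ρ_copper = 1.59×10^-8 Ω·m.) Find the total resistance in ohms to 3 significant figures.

Seg 1: A = π(d/2)² = π(3.9900e-04 m)² = 5.001e-07 m²
R_1 = (2.76×10^-8)(240)/(5.001e-07) = 13.24 Ω
Seg 2: A = πr² = π(6.1600e-04 m)² = 1.192e-06 m²
R_2 = (1.59×10^-8)(363)/(1.192e-06) = 4.842 Ω
Seg 3: A = π(0.812/2 mm)² = π(4.0600e-04 m)² = 5.178e-07 m²
R_3 = (1.59×10^-8)(740)/(5.178e-07) = 22.72 Ω
R_total = R_1 + R_2 + R_3 = 40.8 Ω

40.8 Ω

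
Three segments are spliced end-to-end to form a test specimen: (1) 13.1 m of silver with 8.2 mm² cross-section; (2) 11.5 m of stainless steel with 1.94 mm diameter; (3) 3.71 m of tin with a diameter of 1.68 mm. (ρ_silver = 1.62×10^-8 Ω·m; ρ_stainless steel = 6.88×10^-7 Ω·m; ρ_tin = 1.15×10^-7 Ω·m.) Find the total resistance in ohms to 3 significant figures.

2.90 Ω

Seg 1: A = 8.2 mm² = 8.200e-06 m²
R_1 = (1.62×10^-8)(13.1)/(8.200e-06) = 0.02588 Ω
Seg 2: A = π(d/2)² = π(9.7000e-04 m)² = 2.956e-06 m²
R_2 = (6.88×10^-7)(11.5)/(2.956e-06) = 2.677 Ω
Seg 3: A = π(d/2)² = π(8.4000e-04 m)² = 2.217e-06 m²
R_3 = (1.15×10^-7)(3.71)/(2.217e-06) = 0.1925 Ω
R_total = R_1 + R_2 + R_3 = 2.90 Ω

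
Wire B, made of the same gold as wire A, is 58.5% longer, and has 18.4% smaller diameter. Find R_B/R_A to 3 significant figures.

2.38

R ∝ L/d², so R_B/R_A = (1 + 58.5/100) × (1 − 18.4/100)⁻²
= 1.585 × 1.502 = 2.38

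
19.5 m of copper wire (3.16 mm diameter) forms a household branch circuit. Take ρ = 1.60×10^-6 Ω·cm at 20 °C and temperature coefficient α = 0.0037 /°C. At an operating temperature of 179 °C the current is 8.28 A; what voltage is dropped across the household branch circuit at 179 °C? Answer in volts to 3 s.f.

0.523 V

ρ = 1.60×10^-6 Ω·cm = 1.60×10^-8 Ω·m
A = π(d/2)² = π(1.5800e-03 m)² = 7.843e-06 m²
R₍20₎ = ρL/A = (1.60×10^-8)(19.5)/(7.843e-06) = 0.03978 Ω
R₍179₎ = R₍20₎(1 + αΔT) = 0.03978 × (1 + 0.0037×159) = 0.06319 Ω
V = IR = 8.28 × 0.06319 = 0.523 V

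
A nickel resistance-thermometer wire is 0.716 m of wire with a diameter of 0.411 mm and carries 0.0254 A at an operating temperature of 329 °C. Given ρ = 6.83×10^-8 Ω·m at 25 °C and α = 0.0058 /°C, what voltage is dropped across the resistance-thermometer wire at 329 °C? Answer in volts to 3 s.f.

A = π(d/2)² = π(2.0550e-04 m)² = 1.327e-07 m²
R₍25₎ = ρL/A = (6.83×10^-8)(0.716)/(1.327e-07) = 0.3686 Ω
R₍329₎ = R₍25₎(1 + αΔT) = 0.3686 × (1 + 0.0058×304) = 1.019 Ω
V = IR = 0.0254 × 1.019 = 0.0259 V

0.0259 V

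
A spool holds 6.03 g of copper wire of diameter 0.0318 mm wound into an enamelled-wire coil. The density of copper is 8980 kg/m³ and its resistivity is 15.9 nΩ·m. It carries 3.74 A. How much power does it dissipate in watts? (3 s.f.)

ρ = 15.9 nΩ·m = 1.59×10^-8 Ω·m
A = π(d/2)² = π(1.5900e-05 m)² = 7.9423e-10 m²
L = m/(density·A) = 0.00603/(8980×7.9423e-10) = 845.5 m
R = ρL/A = (1.59×10^-8)(845.5)/(7.9423e-10) = 16930 Ω
P = I²R = (3.74)² × 16930 = 2.37×10^5 W

2.37×10^5 W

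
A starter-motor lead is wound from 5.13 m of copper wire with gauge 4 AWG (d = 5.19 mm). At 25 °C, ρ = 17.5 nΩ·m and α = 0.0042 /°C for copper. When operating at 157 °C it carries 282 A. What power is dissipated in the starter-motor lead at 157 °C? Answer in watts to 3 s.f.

525 W

ρ = 17.5 nΩ·m = 1.75×10^-8 Ω·m
A = π(5.19/2 mm)² = π(2.5950e-03 m)² = 2.116e-05 m²
R₍25₎ = ρL/A = (1.75×10^-8)(5.13)/(2.116e-05) = 0.004244 Ω
R₍157₎ = R₍25₎(1 + αΔT) = 0.004244 × (1 + 0.0042×132) = 0.006596 Ω
P = I²R = (282)² × 0.006596 = 525 W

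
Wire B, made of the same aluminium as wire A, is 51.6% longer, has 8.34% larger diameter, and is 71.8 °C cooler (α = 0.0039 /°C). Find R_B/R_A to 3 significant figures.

R ∝ ρL/d² with ρ ∝ (1+αΔT), so R_B/R_A = (1 + 51.6/100) × (1 + 8.34/100)⁻² × (1 − 0.0039×71.8)
= 1.516 × 0.852 × 0.72 = 0.930

0.930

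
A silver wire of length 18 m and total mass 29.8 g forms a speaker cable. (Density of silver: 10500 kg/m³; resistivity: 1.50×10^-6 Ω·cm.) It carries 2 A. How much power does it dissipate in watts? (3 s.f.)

ρ = 1.50×10^-6 Ω·cm = 1.50×10^-8 Ω·m
A = m/(density·L) = 0.0298/(10500×18) = 1.5767e-07 m²
R = ρL/A = (1.50×10^-8)(18)/(1.5767e-07) = 1.712 Ω
P = I²R = (2)² × 1.712 = 6.85 W

6.85 W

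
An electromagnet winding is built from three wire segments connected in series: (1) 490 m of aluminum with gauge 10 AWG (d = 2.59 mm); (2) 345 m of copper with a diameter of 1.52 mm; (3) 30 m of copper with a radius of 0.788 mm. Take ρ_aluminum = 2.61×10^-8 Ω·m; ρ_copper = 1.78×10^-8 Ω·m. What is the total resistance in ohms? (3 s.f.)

Seg 1: A = π(2.59/2 mm)² = π(1.2950e-03 m)² = 5.269e-06 m²
R_1 = (2.61×10^-8)(490)/(5.269e-06) = 2.427 Ω
Seg 2: A = π(d/2)² = π(7.6000e-04 m)² = 1.815e-06 m²
R_2 = (1.78×10^-8)(345)/(1.815e-06) = 3.384 Ω
Seg 3: A = πr² = π(7.8800e-04 m)² = 1.951e-06 m²
R_3 = (1.78×10^-8)(30)/(1.951e-06) = 0.2737 Ω
R_total = R_1 + R_2 + R_3 = 6.09 Ω

6.09 Ω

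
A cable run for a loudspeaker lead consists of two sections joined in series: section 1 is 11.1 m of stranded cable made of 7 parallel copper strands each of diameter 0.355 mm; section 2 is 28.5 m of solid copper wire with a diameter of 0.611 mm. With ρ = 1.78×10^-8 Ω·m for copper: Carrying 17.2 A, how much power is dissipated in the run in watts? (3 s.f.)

Section 1: A_strand = π(1.7750e-04)² = 9.898e-08 m²; R₁ = ρL/(N·A_s) = (1.78×10^-8)(11.1)/(7×9.898e-08) = 0.2852 Ω
Section 2: A = π(d/2)² = π(3.0550e-04 m)² = 2.932e-07 m²
R₂ = (1.78×10^-8)(28.5)/(2.932e-07) = 1.73 Ω
R = R₁ + R₂ = 2.015 Ω
P = I²R = (17.2)² × 2.015 = 596 W

596 W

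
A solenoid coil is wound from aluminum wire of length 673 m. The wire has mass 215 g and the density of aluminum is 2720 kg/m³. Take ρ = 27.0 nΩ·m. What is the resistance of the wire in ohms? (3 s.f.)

155 Ω

ρ = 27.0 nΩ·m = 2.70×10^-8 Ω·m
A = m/(density·L) = 0.215/(2720×673) = 1.1745e-07 m²
R = ρL/A = (2.70×10^-8)(673)/(1.1745e-07) = 155 Ω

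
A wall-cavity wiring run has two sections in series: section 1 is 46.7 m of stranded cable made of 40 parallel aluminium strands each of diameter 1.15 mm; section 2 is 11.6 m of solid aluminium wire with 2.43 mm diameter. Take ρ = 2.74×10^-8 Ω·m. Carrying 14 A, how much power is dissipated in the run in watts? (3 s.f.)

19.5 W

Section 1: A_strand = π(5.7500e-04)² = 1.039e-06 m²; R₁ = ρL/(N·A_s) = (2.74×10^-8)(46.7)/(40×1.039e-06) = 0.0308 Ω
Section 2: A = π(d/2)² = π(1.2150e-03 m)² = 4.638e-06 m²
R₂ = (2.74×10^-8)(11.6)/(4.638e-06) = 0.06853 Ω
R = R₁ + R₂ = 0.09933 Ω
P = I²R = (14)² × 0.09933 = 19.5 W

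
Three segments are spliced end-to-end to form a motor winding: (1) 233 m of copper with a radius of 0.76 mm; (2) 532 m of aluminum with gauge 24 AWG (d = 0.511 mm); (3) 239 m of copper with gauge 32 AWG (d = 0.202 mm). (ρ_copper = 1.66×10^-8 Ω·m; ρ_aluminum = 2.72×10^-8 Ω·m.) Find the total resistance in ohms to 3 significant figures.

196 Ω

Seg 1: A = πr² = π(7.6000e-04 m)² = 1.815e-06 m²
R_1 = (1.66×10^-8)(233)/(1.815e-06) = 2.132 Ω
Seg 2: A = π(0.511/2 mm)² = π(2.5550e-04 m)² = 2.051e-07 m²
R_2 = (2.72×10^-8)(532)/(2.051e-07) = 70.56 Ω
Seg 3: A = π(0.202/2 mm)² = π(1.0100e-04 m)² = 3.205e-08 m²
R_3 = (1.66×10^-8)(239)/(3.205e-08) = 123.8 Ω
R_total = R_1 + R_2 + R_3 = 196 Ω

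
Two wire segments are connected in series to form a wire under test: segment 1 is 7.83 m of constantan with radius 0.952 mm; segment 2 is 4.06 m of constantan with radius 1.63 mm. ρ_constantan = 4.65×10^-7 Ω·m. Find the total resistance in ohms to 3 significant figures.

Segment 1: A = πr² = π(9.5200e-04 m)² = 2.847e-06 m²
R₁ = ρL/A = (4.65×10^-7)(7.83)/(2.847e-06) = 1.279 Ω
Segment 2: A = πr² = π(1.6300e-03 m)² = 8.347e-06 m²
R₂ = (4.65×10^-7)(4.06)/(8.347e-06) = 0.2262 Ω
R = R₁ + R₂ = 1.50 Ω

1.50 Ω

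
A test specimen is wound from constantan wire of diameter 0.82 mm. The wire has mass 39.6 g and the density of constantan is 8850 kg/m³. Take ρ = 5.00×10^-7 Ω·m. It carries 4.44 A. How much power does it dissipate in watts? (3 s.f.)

A = π(d/2)² = π(4.1000e-04 m)² = 5.2810e-07 m²
L = m/(density·A) = 0.0396/(8850×5.2810e-07) = 8.473 m
R = ρL/A = (5.00×10^-7)(8.473)/(5.2810e-07) = 8.022 Ω
P = I²R = (4.44)² × 8.022 = 158 W

158 W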